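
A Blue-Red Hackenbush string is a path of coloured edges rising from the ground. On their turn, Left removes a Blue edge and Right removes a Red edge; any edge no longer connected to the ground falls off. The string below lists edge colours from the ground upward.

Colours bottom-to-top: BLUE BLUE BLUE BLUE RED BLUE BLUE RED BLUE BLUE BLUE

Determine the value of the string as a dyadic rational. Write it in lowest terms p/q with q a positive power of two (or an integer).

495/128

1 of 11 · B · max L 0 · min R +∞ → 1
2 of 11 · BB · max L 1 · min R +∞ → 2
3 of 11 · BBB · max L 2 · min R +∞ → 3
4 of 11 · BBBB · max L 3 · min R +∞ → 4
5 of 11 · BBBBR · max L 3 · min R 4 → 7/2
6 of 11 · BBBBRB · max L 7/2 · min R 4 → 15/4
7 of 11 · BBBBRBB · max L 15/4 · min R 4 → 31/8
8 of 11 · BBBBRBBR · max L 15/4 · min R 31/8 → 61/16
9 of 11 · BBBBRBBRB · max L 61/16 · min R 31/8 → 123/32
10 of 11 · BBBBRBBRBB · max L 123/32 · min R 31/8 → 247/64
11 of 11 · BBBBRBBRBBB · max L 247/64 · min R 31/8 → 495/128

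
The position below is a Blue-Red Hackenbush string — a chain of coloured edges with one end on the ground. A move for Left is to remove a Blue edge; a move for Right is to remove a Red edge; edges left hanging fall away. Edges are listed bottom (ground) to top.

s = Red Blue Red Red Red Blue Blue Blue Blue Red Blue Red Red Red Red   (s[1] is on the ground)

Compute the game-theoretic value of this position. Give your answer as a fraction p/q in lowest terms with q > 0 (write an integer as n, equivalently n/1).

-14431/16384

Prefix values for Red Blue Red Red Red Blue Blue Blue Blue Red Blue Red Red Red Red via {L|R} + simplicity:
edge 1 of 15 (Red): {  | 0 } gives -1
edge 2 of 15 (Blue): { -1 | 0 } gives -1/2
edge 3 of 15 (Red): { -1 | -1/2; 0 } gives -3/4
edge 4 of 15 (Red): { -1 | -3/4; -1/2; 0 } gives -7/8
edge 5 of 15 (Red): { -1 | -7/8; -3/4; -1/2; 0 } gives -15/16
edge 6 of 15 (Blue): { -1; -15/16 | -7/8; -3/4; -1/2; 0 } gives -29/32
edge 7 of 15 (Blue): { -1; -15/16; -29/32 | -7/8; -3/4; -1/2; 0 } gives -57/64
edge 8 of 15 (Blue): { -1; -15/16; -29/32; -57/64 | -7/8; -3/4; -1/2; 0 } gives -113/128
edge 9 of 15 (Blue): { -1; -15/16; -29/32; -57/64; -113/128 | -7/8; -3/4; -1/2; 0 } gives -225/256
edge 10 of 15 (Red): { -1; -15/16; -29/32; -57/64; -113/128 | -225/256; -7/8; -3/4; -1/2; 0 } gives -451/512
edge 11 of 15 (Blue): { -1; -15/16; -29/32; -57/64; -113/128; -451/512 | -225/256; -7/8; -3/4; -1/2; 0 } gives -901/1024
edge 12 of 15 (Red): { -1; -15/16; -29/32; -57/64; -113/128; -451/512 | -901/1024; -225/256; -7/8; -3/4; -1/2; 0 } gives -1803/2048
edge 13 of 15 (Red): { -1; -15/16; -29/32; -57/64; -113/128; -451/512 | -1803/2048; -901/1024; -225/256; -7/8; -3/4; -1/2; 0 } gives -3607/4096
edge 14 of 15 (Red): { -1; -15/16; -29/32; -57/64; -113/128; -451/512 | -3607/4096; -1803/2048; -901/1024; -225/256; -7/8; -3/4; -1/2; 0 } gives -7215/8192
edge 15 of 15 (Red): { -1; -15/16; -29/32; -57/64; -113/128; -451/512 | -7215/8192; -3607/4096; -1803/2048; -901/1024; -225/256; -7/8; -3/4; -1/2; 0 } gives -14431/16384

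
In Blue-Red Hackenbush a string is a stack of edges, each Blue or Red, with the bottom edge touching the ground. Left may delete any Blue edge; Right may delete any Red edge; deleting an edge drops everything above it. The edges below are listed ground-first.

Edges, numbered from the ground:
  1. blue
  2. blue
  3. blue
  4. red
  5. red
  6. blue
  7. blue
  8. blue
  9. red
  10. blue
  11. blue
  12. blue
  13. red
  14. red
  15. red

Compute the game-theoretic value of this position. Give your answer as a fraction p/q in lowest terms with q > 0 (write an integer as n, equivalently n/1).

1 of 15 · b · max L 0 · min R +∞ -> 1
2 of 15 · bb · max L 1 · min R +∞ -> 2
3 of 15 · bbb · max L 2 · min R +∞ -> 3
4 of 15 · bbbr · max L 2 · min R 3 -> 5/2
5 of 15 · bbbrr · max L 2 · min R 5/2 -> 9/4
6 of 15 · bbbrrb · max L 9/4 · min R 5/2 -> 19/8
7 of 15 · bbbrrbb · max L 19/8 · min R 5/2 -> 39/16
8 of 15 · bbbrrbbb · max L 39/16 · min R 5/2 -> 79/32
9 of 15 · bbbrrbbbr · max L 39/16 · min R 79/32 -> 157/64
10 of 15 · bbbrrbbbrb · max L 157/64 · min R 79/32 -> 315/128
11 of 15 · bbbrrbbbrbb · max L 315/128 · min R 79/32 -> 631/256
12 of 15 · bbbrrbbbrbbb · max L 631/256 · min R 79/32 -> 1263/512
13 of 15 · bbbrrbbbrbbbr · max L 631/256 · min R 1263/512 -> 2525/1024
14 of 15 · bbbrrbbbrbbbrr · max L 631/256 · min R 2525/1024 -> 5049/2048
15 of 15 · bbbrrbbbrbbbrrr · max L 631/256 · min R 5049/2048 -> 10097/4096

10097/4096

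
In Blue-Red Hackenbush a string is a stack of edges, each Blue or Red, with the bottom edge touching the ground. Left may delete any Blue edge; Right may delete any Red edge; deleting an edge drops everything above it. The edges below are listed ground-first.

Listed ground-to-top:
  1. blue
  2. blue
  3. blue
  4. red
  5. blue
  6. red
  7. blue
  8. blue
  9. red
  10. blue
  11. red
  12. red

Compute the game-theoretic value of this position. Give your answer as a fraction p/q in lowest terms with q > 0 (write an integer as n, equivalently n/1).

1385/512

Prefix values for blue blue blue red blue red blue blue red blue red red via {L|R} + simplicity:
edge 1 of 12 (blue): { 0 | (no moves) } → 1
edge 2 of 12 (blue): { 0; 1 | (no moves) } → 2
edge 3 of 12 (blue): { 0; 1; 2 | (no moves) } → 3
edge 4 of 12 (red): { 0; 1; 2 | 3 } → 5/2
edge 5 of 12 (blue): { 0; 1; 2; 5/2 | 3 } → 11/4
edge 6 of 12 (red): { 0; 1; 2; 5/2 | 11/4; 3 } → 21/8
edge 7 of 12 (blue): { 0; 1; 2; 5/2; 21/8 | 11/4; 3 } → 43/16
edge 8 of 12 (blue): { 0; 1; 2; 5/2; 21/8; 43/16 | 11/4; 3 } → 87/32
edge 9 of 12 (red): { 0; 1; 2; 5/2; 21/8; 43/16 | 87/32; 11/4; 3 } → 173/64
edge 10 of 12 (blue): { 0; 1; 2; 5/2; 21/8; 43/16; 173/64 | 87/32; 11/4; 3 } → 347/128
edge 11 of 12 (red): { 0; 1; 2; 5/2; 21/8; 43/16; 173/64 | 347/128; 87/32; 11/4; 3 } → 693/256
edge 12 of 12 (red): { 0; 1; 2; 5/2; 21/8; 43/16; 173/64 | 693/256; 347/128; 87/32; 11/4; 3 } → 1385/512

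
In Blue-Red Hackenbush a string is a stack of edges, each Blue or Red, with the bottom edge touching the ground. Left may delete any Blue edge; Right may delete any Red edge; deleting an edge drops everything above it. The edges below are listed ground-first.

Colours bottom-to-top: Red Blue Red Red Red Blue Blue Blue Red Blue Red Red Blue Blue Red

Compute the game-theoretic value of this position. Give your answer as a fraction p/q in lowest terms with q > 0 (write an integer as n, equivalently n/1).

R: Left { ∅ }, Right { 0 } ⇒ simplest -1
RB: Left { -1 }, Right { 0 } ⇒ simplest -1/2
RBR: Left { -1 }, Right { -1/2; 0 } ⇒ simplest -3/4
RBRR: Left { -1 }, Right { -3/4; -1/2; 0 } ⇒ simplest -7/8
RBRRR: Left { -1 }, Right { -7/8; -3/4; -1/2; 0 } ⇒ simplest -15/16
RBRRRB: Left { -1; -15/16 }, Right { -7/8; -3/4; -1/2; 0 } ⇒ simplest -29/32
RBRRRBB: Left { -1; -15/16; -29/32 }, Right { -7/8; -3/4; -1/2; 0 } ⇒ simplest -57/64
RBRRRBBB: Left { -1; -15/16; -29/32; -57/64 }, Right { -7/8; -3/4; -1/2; 0 } ⇒ simplest -113/128
RBRRRBBBR: Left { -1; -15/16; -29/32; -57/64 }, Right { -113/128; -7/8; -3/4; -1/2; 0 } ⇒ simplest -227/256
RBRRRBBBRB: Left { -1; -15/16; -29/32; -57/64; -227/256 }, Right { -113/128; -7/8; -3/4; -1/2; 0 } ⇒ simplest -453/512
RBRRRBBBRBR: Left { -1; -15/16; -29/32; -57/64; -227/256 }, Right { -453/512; -113/128; -7/8; -3/4; -1/2; 0 } ⇒ simplest -907/1024
RBRRRBBBRBRR: Left { -1; -15/16; -29/32; -57/64; -227/256 }, Right { -907/1024; -453/512; -113/128; -7/8; -3/4; -1/2; 0 } ⇒ simplest -1815/2048
RBRRRBBBRBRRB: Left { -1; -15/16; -29/32; -57/64; -227/256; -1815/2048 }, Right { -907/1024; -453/512; -113/128; -7/8; -3/4; -1/2; 0 } ⇒ simplest -3629/4096
RBRRRBBBRBRRBB: Left { -1; -15/16; -29/32; -57/64; -227/256; -1815/2048; -3629/4096 }, Right { -907/1024; -453/512; -113/128; -7/8; -3/4; -1/2; 0 } ⇒ simplest -7257/8192
RBRRRBBBRBRRBBR: Left { -1; -15/16; -29/32; -57/64; -227/256; -1815/2048; -3629/4096 }, Right { -7257/8192; -907/1024; -453/512; -113/128; -7/8; -3/4; -1/2; 0 } ⇒ simplest -14515/16384

-14515/16384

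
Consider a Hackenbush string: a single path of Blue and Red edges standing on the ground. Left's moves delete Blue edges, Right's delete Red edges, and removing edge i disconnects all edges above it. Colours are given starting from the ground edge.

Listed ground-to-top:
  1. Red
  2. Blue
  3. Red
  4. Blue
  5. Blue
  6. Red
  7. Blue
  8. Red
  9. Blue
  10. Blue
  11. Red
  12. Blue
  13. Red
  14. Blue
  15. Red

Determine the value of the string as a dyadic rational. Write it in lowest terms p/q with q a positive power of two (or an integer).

Build G(s[:k]) for k = 1..15, string s = Red Blue Red Blue Blue Red Blue Red Blue Blue Red Blue Red Blue Red.
R: Left { · }, Right { 0 } = simplest -1
RB: Left { -1 }, Right { 0 } = simplest -1/2
RBR: Left { -1 }, Right { -1/2, 0 } = simplest -3/4
RBRB: Left { -1, -3/4 }, Right { -1/2, 0 } = simplest -5/8
RBRBB: Left { -1, -3/4, -5/8 }, Right { -1/2, 0 } = simplest -9/16
RBRBBR: Left { -1, -3/4, -5/8 }, Right { -9/16, -1/2, 0 } = simplest -19/32
RBRBBRB: Left { -1, -3/4, -5/8, -19/32 }, Right { -9/16, -1/2, 0 } = simplest -37/64
RBRBBRBR: Left { -1, -3/4, -5/8, -19/32 }, Right { -37/64, -9/16, -1/2, 0 } = simplest -75/128
RBRBBRBRB: Left { -1, -3/4, -5/8, -19/32, -75/128 }, Right { -37/64, -9/16, -1/2, 0 } = simplest -149/256
RBRBBRBRBB: Left { -1, -3/4, -5/8, -19/32, -75/128, -149/256 }, Right { -37/64, -9/16, -1/2, 0 } = simplest -297/512
RBRBBRBRBBR: Left { -1, -3/4, -5/8, -19/32, -75/128, -149/256 }, Right { -297/512, -37/64, -9/16, -1/2, 0 } = simplest -595/1024
RBRBBRBRBBRB: Left { -1, -3/4, -5/8, -19/32, -75/128, -149/256, -595/1024 }, Right { -297/512, -37/64, -9/16, -1/2, 0 } = simplest -1189/2048
RBRBBRBRBBRBR: Left { -1, -3/4, -5/8, -19/32, -75/128, -149/256, -595/1024 }, Right { -1189/2048, -297/512, -37/64, -9/16, -1/2, 0 } = simplest -2379/4096
RBRBBRBRBBRBRB: Left { -1, -3/4, -5/8, -19/32, -75/128, -149/256, -595/1024, -2379/4096 }, Right { -1189/2048, -297/512, -37/64, -9/16, -1/2, 0 } = simplest -4757/8192
RBRBBRBRBBRBRBR: Left { -1, -3/4, -5/8, -19/32, -75/128, -149/256, -595/1024, -2379/4096 }, Right { -4757/8192, -1189/2048, -297/512, -37/64, -9/16, -1/2, 0 } = simplest -9515/16384

-9515/16384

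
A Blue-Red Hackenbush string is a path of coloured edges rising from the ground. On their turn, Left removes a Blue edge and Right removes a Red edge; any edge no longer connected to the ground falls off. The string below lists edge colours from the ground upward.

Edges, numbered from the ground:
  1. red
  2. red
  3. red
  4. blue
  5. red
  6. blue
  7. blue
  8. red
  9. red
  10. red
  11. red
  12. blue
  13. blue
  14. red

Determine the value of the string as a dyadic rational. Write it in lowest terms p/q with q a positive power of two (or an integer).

-5363/2048

1 of 14 · r · max L −∞ · min R 0 = -1
2 of 14 · rr · max L −∞ · min R -1 = -2
3 of 14 · rrr · max L −∞ · min R -2 = -3
4 of 14 · rrrb · max L -3 · min R -2 = -5/2
5 of 14 · rrrbr · max L -3 · min R -5/2 = -11/4
6 of 14 · rrrbrb · max L -11/4 · min R -5/2 = -21/8
7 of 14 · rrrbrbb · max L -21/8 · min R -5/2 = -41/16
8 of 14 · rrrbrbbr · max L -21/8 · min R -41/16 = -83/32
9 of 14 · rrrbrbbrr · max L -21/8 · min R -83/32 = -167/64
10 of 14 · rrrbrbbrrr · max L -21/8 · min R -167/64 = -335/128
11 of 14 · rrrbrbbrrrr · max L -21/8 · min R -335/128 = -671/256
12 of 14 · rrrbrbbrrrrb · max L -671/256 · min R -335/128 = -1341/512
13 of 14 · rrrbrbbrrrrbb · max L -1341/512 · min R -335/128 = -2681/1024
14 of 14 · rrrbrbbrrrrbbr · max L -1341/512 · min R -2681/1024 = -5363/2048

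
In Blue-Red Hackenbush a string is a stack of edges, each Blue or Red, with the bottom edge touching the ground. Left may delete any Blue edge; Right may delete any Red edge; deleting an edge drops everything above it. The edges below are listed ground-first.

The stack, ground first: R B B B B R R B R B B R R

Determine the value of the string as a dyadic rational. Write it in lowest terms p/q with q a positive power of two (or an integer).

R: Left { (no moves) }, Right { 0 } — simplest -1
RB: Left { -1 }, Right { 0 } — simplest -1/2
RBB: Left { -1; -1/2 }, Right { 0 } — simplest -1/4
RBBB: Left { -1; -1/2; -1/4 }, Right { 0 } — simplest -1/8
RBBBB: Left { -1; -1/2; -1/4; -1/8 }, Right { 0 } — simplest -1/16
RBBBBR: Left { -1; -1/2; -1/4; -1/8 }, Right { -1/16; 0 } — simplest -3/32
RBBBBRR: Left { -1; -1/2; -1/4; -1/8 }, Right { -3/32; -1/16; 0 } — simplest -7/64
RBBBBRRB: Left { -1; -1/2; -1/4; -1/8; -7/64 }, Right { -3/32; -1/16; 0 } — simplest -13/128
RBBBBRRBR: Left { -1; -1/2; -1/4; -1/8; -7/64 }, Right { -13/128; -3/32; -1/16; 0 } — simplest -27/256
RBBBBRRBRB: Left { -1; -1/2; -1/4; -1/8; -7/64; -27/256 }, Right { -13/128; -3/32; -1/16; 0 } — simplest -53/512
RBBBBRRBRBB: Left { -1; -1/2; -1/4; -1/8; -7/64; -27/256; -53/512 }, Right { -13/128; -3/32; -1/16; 0 } — simplest -105/1024
RBBBBRRBRBBR: Left { -1; -1/2; -1/4; -1/8; -7/64; -27/256; -53/512 }, Right { -105/1024; -13/128; -3/32; -1/16; 0 } — simplest -211/2048
RBBBBRRBRBBRR: Left { -1; -1/2; -1/4; -1/8; -7/64; -27/256; -53/512 }, Right { -211/2048; -105/1024; -13/128; -3/32; -1/16; 0 } — simplest -423/4096

-423/4096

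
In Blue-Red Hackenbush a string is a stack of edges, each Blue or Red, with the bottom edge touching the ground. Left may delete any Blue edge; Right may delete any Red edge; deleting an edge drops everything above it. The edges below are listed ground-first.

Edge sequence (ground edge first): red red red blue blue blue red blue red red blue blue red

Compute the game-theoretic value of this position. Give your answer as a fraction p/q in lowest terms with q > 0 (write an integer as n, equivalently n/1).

Build G(s[:k]) for k = 1..13, string s = red red red blue blue blue red blue red red blue blue red.
G_1 [r]  L=[·]  R=[0]  = -1
G_2 [rr]  L=[·]  R=[-1 0]  = -2
G_3 [rrr]  L=[·]  R=[-2 -1 0]  = -3
G_4 [rrrb]  L=[-3]  R=[-2 -1 0]  = -5/2
G_5 [rrrbb]  L=[-3 -5/2]  R=[-2 -1 0]  = -9/4
G_6 [rrrbbb]  L=[-3 -5/2 -9/4]  R=[-2 -1 0]  = -17/8
G_7 [rrrbbbr]  L=[-3 -5/2 -9/4]  R=[-17/8 -2 -1 0]  = -35/16
G_8 [rrrbbbrb]  L=[-3 -5/2 -9/4 -35/16]  R=[-17/8 -2 -1 0]  = -69/32
G_9 [rrrbbbrbr]  L=[-3 -5/2 -9/4 -35/16]  R=[-69/32 -17/8 -2 -1 0]  = -139/64
G_10 [rrrbbbrbrr]  L=[-3 -5/2 -9/4 -35/16]  R=[-139/64 -69/32 -17/8 -2 -1 0]  = -279/128
G_11 [rrrbbbrbrrb]  L=[-3 -5/2 -9/4 -35/16 -279/128]  R=[-139/64 -69/32 -17/8 -2 -1 0]  = -557/256
G_12 [rrrbbbrbrrbb]  L=[-3 -5/2 -9/4 -35/16 -279/128 -557/256]  R=[-139/64 -69/32 -17/8 -2 -1 0]  = -1113/512
G_13 [rrrbbbrbrrbbr]  L=[-3 -5/2 -9/4 -35/16 -279/128 -557/256]  R=[-1113/512 -139/64 -69/32 -17/8 -2 -1 0]  = -2227/1024

-2227/1024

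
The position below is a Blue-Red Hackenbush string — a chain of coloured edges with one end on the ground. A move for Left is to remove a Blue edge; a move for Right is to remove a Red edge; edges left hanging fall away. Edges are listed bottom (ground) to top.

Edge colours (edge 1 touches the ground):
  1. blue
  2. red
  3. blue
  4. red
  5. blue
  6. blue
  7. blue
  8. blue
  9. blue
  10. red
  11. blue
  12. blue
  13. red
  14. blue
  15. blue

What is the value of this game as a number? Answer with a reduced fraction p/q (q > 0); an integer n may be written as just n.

12215/16384

Recurse on prefixes of the 15-edge string blue red blue red blue blue blue blue blue red blue blue red blue blue:
step 1: add blue to get b; options L={ 0 } R={ none } = 1
step 2: add red to get br; options L={ 0 } R={ 1 } = 1/2
step 3: add blue to get brb; options L={ 0 1/2 } R={ 1 } = 3/4
step 4: add red to get brbr; options L={ 0 1/2 } R={ 3/4 1 } = 5/8
step 5: add blue to get brbrb; options L={ 0 1/2 5/8 } R={ 3/4 1 } = 11/16
step 6: add blue to get brbrbb; options L={ 0 1/2 5/8 11/16 } R={ 3/4 1 } = 23/32
step 7: add blue to get brbrbbb; options L={ 0 1/2 5/8 11/16 23/32 } R={ 3/4 1 } = 47/64
step 8: add blue to get brbrbbbb; options L={ 0 1/2 5/8 11/16 23/32 47/64 } R={ 3/4 1 } = 95/128
step 9: add blue to get brbrbbbbb; options L={ 0 1/2 5/8 11/16 23/32 47/64 95/128 } R={ 3/4 1 } = 191/256
step 10: add red to get brbrbbbbbr; options L={ 0 1/2 5/8 11/16 23/32 47/64 95/128 } R={ 191/256 3/4 1 } = 381/512
step 11: add blue to get brbrbbbbbrb; options L={ 0 1/2 5/8 11/16 23/32 47/64 95/128 381/512 } R={ 191/256 3/4 1 } = 763/1024
step 12: add blue to get brbrbbbbbrbb; options L={ 0 1/2 5/8 11/16 23/32 47/64 95/128 381/512 763/1024 } R={ 191/256 3/4 1 } = 1527/2048
step 13: add red to get brbrbbbbbrbbr; options L={ 0 1/2 5/8 11/16 23/32 47/64 95/128 381/512 763/1024 } R={ 1527/2048 191/256 3/4 1 } = 3053/4096
step 14: add blue to get brbrbbbbbrbbrb; options L={ 0 1/2 5/8 11/16 23/32 47/64 95/128 381/512 763/1024 3053/4096 } R={ 1527/2048 191/256 3/4 1 } = 6107/8192
step 15: add blue to get brbrbbbbbrbbrbb; options L={ 0 1/2 5/8 11/16 23/32 47/64 95/128 381/512 763/1024 3053/4096 6107/8192 } R={ 1527/2048 191/256 3/4 1 } = 12215/16384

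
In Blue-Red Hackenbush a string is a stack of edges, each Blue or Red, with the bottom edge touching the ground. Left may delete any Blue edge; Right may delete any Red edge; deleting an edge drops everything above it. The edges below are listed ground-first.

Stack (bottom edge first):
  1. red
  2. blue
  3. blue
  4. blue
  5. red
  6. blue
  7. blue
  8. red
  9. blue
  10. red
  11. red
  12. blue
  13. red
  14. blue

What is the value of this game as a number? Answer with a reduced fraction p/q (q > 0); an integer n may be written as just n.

Prefix values for red blue blue blue red blue blue red blue red red blue red blue via {L|R} + simplicity:
r: Left { · }, Right { 0 } so simplest -1
rb: Left { -1 }, Right { 0 } so simplest -1/2
rbb: Left { -1, -1/2 }, Right { 0 } so simplest -1/4
rbbb: Left { -1, -1/2, -1/4 }, Right { 0 } so simplest -1/8
rbbbr: Left { -1, -1/2, -1/4 }, Right { -1/8, 0 } so simplest -3/16
rbbbrb: Left { -1, -1/2, -1/4, -3/16 }, Right { -1/8, 0 } so simplest -5/32
rbbbrbb: Left { -1, -1/2, -1/4, -3/16, -5/32 }, Right { -1/8, 0 } so simplest -9/64
rbbbrbbr: Left { -1, -1/2, -1/4, -3/16, -5/32 }, Right { -9/64, -1/8, 0 } so simplest -19/128
rbbbrbbrb: Left { -1, -1/2, -1/4, -3/16, -5/32, -19/128 }, Right { -9/64, -1/8, 0 } so simplest -37/256
rbbbrbbrbr: Left { -1, -1/2, -1/4, -3/16, -5/32, -19/128 }, Right { -37/256, -9/64, -1/8, 0 } so simplest -75/512
rbbbrbbrbrr: Left { -1, -1/2, -1/4, -3/16, -5/32, -19/128 }, Right { -75/512, -37/256, -9/64, -1/8, 0 } so simplest -151/1024
rbbbrbbrbrrb: Left { -1, -1/2, -1/4, -3/16, -5/32, -19/128, -151/1024 }, Right { -75/512, -37/256, -9/64, -1/8, 0 } so simplest -301/2048
rbbbrbbrbrrbr: Left { -1, -1/2, -1/4, -3/16, -5/32, -19/128, -151/1024 }, Right { -301/2048, -75/512, -37/256, -9/64, -1/8, 0 } so simplest -603/4096
rbbbrbbrbrrbrb: Left { -1, -1/2, -1/4, -3/16, -5/32, -19/128, -151/1024, -603/4096 }, Right { -301/2048, -75/512, -37/256, -9/64, -1/8, 0 } so simplest -1205/8192

-1205/8192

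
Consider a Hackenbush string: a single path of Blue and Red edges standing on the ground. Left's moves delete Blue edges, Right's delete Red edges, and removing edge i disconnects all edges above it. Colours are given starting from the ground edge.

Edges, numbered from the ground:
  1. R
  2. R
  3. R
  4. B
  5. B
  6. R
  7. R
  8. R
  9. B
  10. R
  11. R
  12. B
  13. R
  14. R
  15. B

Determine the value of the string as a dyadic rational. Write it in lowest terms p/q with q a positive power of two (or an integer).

-10093/4096

edge 1 of 15 (R): { none | 0 } ⇒ -1
edge 2 of 15 (R): { none | -1, 0 } ⇒ -2
edge 3 of 15 (R): { none | -2, -1, 0 } ⇒ -3
edge 4 of 15 (B): { -3 | -2, -1, 0 } ⇒ -5/2
edge 5 of 15 (B): { -3, -5/2 | -2, -1, 0 } ⇒ -9/4
edge 6 of 15 (R): { -3, -5/2 | -9/4, -2, -1, 0 } ⇒ -19/8
edge 7 of 15 (R): { -3, -5/2 | -19/8, -9/4, -2, -1, 0 } ⇒ -39/16
edge 8 of 15 (R): { -3, -5/2 | -39/16, -19/8, -9/4, -2, -1, 0 } ⇒ -79/32
edge 9 of 15 (B): { -3, -5/2, -79/32 | -39/16, -19/8, -9/4, -2, -1, 0 } ⇒ -157/64
edge 10 of 15 (R): { -3, -5/2, -79/32 | -157/64, -39/16, -19/8, -9/4, -2, -1, 0 } ⇒ -315/128
edge 11 of 15 (R): { -3, -5/2, -79/32 | -315/128, -157/64, -39/16, -19/8, -9/4, -2, -1, 0 } ⇒ -631/256
edge 12 of 15 (B): { -3, -5/2, -79/32, -631/256 | -315/128, -157/64, -39/16, -19/8, -9/4, -2, -1, 0 } ⇒ -1261/512
edge 13 of 15 (R): { -3, -5/2, -79/32, -631/256 | -1261/512, -315/128, -157/64, -39/16, -19/8, -9/4, -2, -1, 0 } ⇒ -2523/1024
edge 14 of 15 (R): { -3, -5/2, -79/32, -631/256 | -2523/1024, -1261/512, -315/128, -157/64, -39/16, -19/8, -9/4, -2, -1, 0 } ⇒ -5047/2048
edge 15 of 15 (B): { -3, -5/2, -79/32, -631/256, -5047/2048 | -2523/1024, -1261/512, -315/128, -157/64, -39/16, -19/8, -9/4, -2, -1, 0 } ⇒ -10093/4096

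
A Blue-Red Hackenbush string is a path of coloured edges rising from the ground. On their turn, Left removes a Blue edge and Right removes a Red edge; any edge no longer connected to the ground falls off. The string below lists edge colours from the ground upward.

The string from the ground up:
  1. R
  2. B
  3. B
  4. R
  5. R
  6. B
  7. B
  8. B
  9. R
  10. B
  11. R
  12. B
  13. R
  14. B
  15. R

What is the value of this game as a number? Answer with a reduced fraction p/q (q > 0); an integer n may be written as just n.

value(R) = {  | 0 } → -1
value(RB) = { -1 | 0 } → -1/2
value(RBB) = { -1; -1/2 | 0 } → -1/4
value(RBBR) = { -1; -1/2 | -1/4; 0 } → -3/8
value(RBBRR) = { -1; -1/2 | -3/8; -1/4; 0 } → -7/16
value(RBBRRB) = { -1; -1/2; -7/16 | -3/8; -1/4; 0 } → -13/32
value(RBBRRBB) = { -1; -1/2; -7/16; -13/32 | -3/8; -1/4; 0 } → -25/64
value(RBBRRBBB) = { -1; -1/2; -7/16; -13/32; -25/64 | -3/8; -1/4; 0 } → -49/128
value(RBBRRBBBR) = { -1; -1/2; -7/16; -13/32; -25/64 | -49/128; -3/8; -1/4; 0 } → -99/256
value(RBBRRBBBRB) = { -1; -1/2; -7/16; -13/32; -25/64; -99/256 | -49/128; -3/8; -1/4; 0 } → -197/512
value(RBBRRBBBRBR) = { -1; -1/2; -7/16; -13/32; -25/64; -99/256 | -197/512; -49/128; -3/8; -1/4; 0 } → -395/1024
value(RBBRRBBBRBRB) = { -1; -1/2; -7/16; -13/32; -25/64; -99/256; -395/1024 | -197/512; -49/128; -3/8; -1/4; 0 } → -789/2048
value(RBBRRBBBRBRBR) = { -1; -1/2; -7/16; -13/32; -25/64; -99/256; -395/1024 | -789/2048; -197/512; -49/128; -3/8; -1/4; 0 } → -1579/4096
value(RBBRRBBBRBRBRB) = { -1; -1/2; -7/16; -13/32; -25/64; -99/256; -395/1024; -1579/4096 | -789/2048; -197/512; -49/128; -3/8; -1/4; 0 } → -3157/8192
value(RBBRRBBBRBRBRBR) = { -1; -1/2; -7/16; -13/32; -25/64; -99/256; -395/1024; -1579/4096 | -3157/8192; -789/2048; -197/512; -49/128; -3/8; -1/4; 0 } → -6315/16384

-6315/16384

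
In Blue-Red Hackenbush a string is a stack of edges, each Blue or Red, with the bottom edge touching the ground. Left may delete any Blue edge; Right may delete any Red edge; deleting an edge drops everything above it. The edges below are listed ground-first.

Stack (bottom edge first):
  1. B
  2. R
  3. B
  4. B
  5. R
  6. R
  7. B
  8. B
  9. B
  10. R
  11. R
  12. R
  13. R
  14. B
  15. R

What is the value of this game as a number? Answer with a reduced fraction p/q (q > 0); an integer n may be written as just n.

13189/16384

Build v(s[:k]) for k = 1..15, string s = B R B B R R B B B R R R R B R.
B: Left { 0 }, Right { · } -> simplest 1
BR: Left { 0 }, Right { 1 } -> simplest 1/2
BRB: Left { 0, 1/2 }, Right { 1 } -> simplest 3/4
BRBB: Left { 0, 1/2, 3/4 }, Right { 1 } -> simplest 7/8
BRBBR: Left { 0, 1/2, 3/4 }, Right { 7/8, 1 } -> simplest 13/16
BRBBRR: Left { 0, 1/2, 3/4 }, Right { 13/16, 7/8, 1 } -> simplest 25/32
BRBBRRB: Left { 0, 1/2, 3/4, 25/32 }, Right { 13/16, 7/8, 1 } -> simplest 51/64
BRBBRRBB: Left { 0, 1/2, 3/4, 25/32, 51/64 }, Right { 13/16, 7/8, 1 } -> simplest 103/128
BRBBRRBBB: Left { 0, 1/2, 3/4, 25/32, 51/64, 103/128 }, Right { 13/16, 7/8, 1 } -> simplest 207/256
BRBBRRBBBR: Left { 0, 1/2, 3/4, 25/32, 51/64, 103/128 }, Right { 207/256, 13/16, 7/8, 1 } -> simplest 413/512
BRBBRRBBBRR: Left { 0, 1/2, 3/4, 25/32, 51/64, 103/128 }, Right { 413/512, 207/256, 13/16, 7/8, 1 } -> simplest 825/1024
BRBBRRBBBRRR: Left { 0, 1/2, 3/4, 25/32, 51/64, 103/128 }, Right { 825/1024, 413/512, 207/256, 13/16, 7/8, 1 } -> simplest 1649/2048
BRBBRRBBBRRRR: Left { 0, 1/2, 3/4, 25/32, 51/64, 103/128 }, Right { 1649/2048, 825/1024, 413/512, 207/256, 13/16, 7/8, 1 } -> simplest 3297/4096
BRBBRRBBBRRRRB: Left { 0, 1/2, 3/4, 25/32, 51/64, 103/128, 3297/4096 }, Right { 1649/2048, 825/1024, 413/512, 207/256, 13/16, 7/8, 1 } -> simplest 6595/8192
BRBBRRBBBRRRRBR: Left { 0, 1/2, 3/4, 25/32, 51/64, 103/128, 3297/4096 }, Right { 6595/8192, 1649/2048, 825/1024, 413/512, 207/256, 13/16, 7/8, 1 } -> simplest 13189/16384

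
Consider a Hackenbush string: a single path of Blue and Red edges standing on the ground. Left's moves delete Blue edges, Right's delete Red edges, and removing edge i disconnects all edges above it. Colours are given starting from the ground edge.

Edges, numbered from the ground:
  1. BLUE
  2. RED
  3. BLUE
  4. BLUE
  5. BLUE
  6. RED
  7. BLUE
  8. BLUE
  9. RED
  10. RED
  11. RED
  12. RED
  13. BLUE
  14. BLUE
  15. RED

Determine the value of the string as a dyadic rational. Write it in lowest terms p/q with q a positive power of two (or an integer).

15117/16384

Build val(s[:k]) for k = 1..15, string s = BLUE RED BLUE BLUE BLUE RED BLUE BLUE RED RED RED RED BLUE BLUE RED.
edge 1 of 15 (BLUE): { 0 | none } ⇒ 1
edge 2 of 15 (RED): { 0 | 1 } ⇒ 1/2
edge 3 of 15 (BLUE): { 0; 1/2 | 1 } ⇒ 3/4
edge 4 of 15 (BLUE): { 0; 1/2; 3/4 | 1 } ⇒ 7/8
edge 5 of 15 (BLUE): { 0; 1/2; 3/4; 7/8 | 1 } ⇒ 15/16
edge 6 of 15 (RED): { 0; 1/2; 3/4; 7/8 | 15/16; 1 } ⇒ 29/32
edge 7 of 15 (BLUE): { 0; 1/2; 3/4; 7/8; 29/32 | 15/16; 1 } ⇒ 59/64
edge 8 of 15 (BLUE): { 0; 1/2; 3/4; 7/8; 29/32; 59/64 | 15/16; 1 } ⇒ 119/128
edge 9 of 15 (RED): { 0; 1/2; 3/4; 7/8; 29/32; 59/64 | 119/128; 15/16; 1 } ⇒ 237/256
edge 10 of 15 (RED): { 0; 1/2; 3/4; 7/8; 29/32; 59/64 | 237/256; 119/128; 15/16; 1 } ⇒ 473/512
edge 11 of 15 (RED): { 0; 1/2; 3/4; 7/8; 29/32; 59/64 | 473/512; 237/256; 119/128; 15/16; 1 } ⇒ 945/1024
edge 12 of 15 (RED): { 0; 1/2; 3/4; 7/8; 29/32; 59/64 | 945/1024; 473/512; 237/256; 119/128; 15/16; 1 } ⇒ 1889/2048
edge 13 of 15 (BLUE): { 0; 1/2; 3/4; 7/8; 29/32; 59/64; 1889/2048 | 945/1024; 473/512; 237/256; 119/128; 15/16; 1 } ⇒ 3779/4096
edge 14 of 15 (BLUE): { 0; 1/2; 3/4; 7/8; 29/32; 59/64; 1889/2048; 3779/4096 | 945/1024; 473/512; 237/256; 119/128; 15/16; 1 } ⇒ 7559/8192
edge 15 of 15 (RED): { 0; 1/2; 3/4; 7/8; 29/32; 59/64; 1889/2048; 3779/4096 | 7559/8192; 945/1024; 473/512; 237/256; 119/128; 15/16; 1 } ⇒ 15117/16384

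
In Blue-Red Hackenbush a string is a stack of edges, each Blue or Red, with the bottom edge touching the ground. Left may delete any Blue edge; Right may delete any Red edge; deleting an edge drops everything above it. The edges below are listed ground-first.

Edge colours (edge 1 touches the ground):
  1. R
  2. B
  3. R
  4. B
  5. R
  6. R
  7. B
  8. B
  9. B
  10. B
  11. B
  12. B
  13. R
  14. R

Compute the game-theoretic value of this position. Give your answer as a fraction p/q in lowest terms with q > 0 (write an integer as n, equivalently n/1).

R: Left { — }, Right { 0 } so simplest -1
RB: Left { -1 }, Right { 0 } so simplest -1/2
RBR: Left { -1 }, Right { -1/2 0 } so simplest -3/4
RBRB: Left { -1 -3/4 }, Right { -1/2 0 } so simplest -5/8
RBRBR: Left { -1 -3/4 }, Right { -5/8 -1/2 0 } so simplest -11/16
RBRBRR: Left { -1 -3/4 }, Right { -11/16 -5/8 -1/2 0 } so simplest -23/32
RBRBRRB: Left { -1 -3/4 -23/32 }, Right { -11/16 -5/8 -1/2 0 } so simplest -45/64
RBRBRRBB: Left { -1 -3/4 -23/32 -45/64 }, Right { -11/16 -5/8 -1/2 0 } so simplest -89/128
RBRBRRBBB: Left { -1 -3/4 -23/32 -45/64 -89/128 }, Right { -11/16 -5/8 -1/2 0 } so simplest -177/256
RBRBRRBBBB: Left { -1 -3/4 -23/32 -45/64 -89/128 -177/256 }, Right { -11/16 -5/8 -1/2 0 } so simplest -353/512
RBRBRRBBBBB: Left { -1 -3/4 -23/32 -45/64 -89/128 -177/256 -353/512 }, Right { -11/16 -5/8 -1/2 0 } so simplest -705/1024
RBRBRRBBBBBB: Left { -1 -3/4 -23/32 -45/64 -89/128 -177/256 -353/512 -705/1024 }, Right { -11/16 -5/8 -1/2 0 } so simplest -1409/2048
RBRBRRBBBBBBR: Left { -1 -3/4 -23/32 -45/64 -89/128 -177/256 -353/512 -705/1024 }, Right { -1409/2048 -11/16 -5/8 -1/2 0 } so simplest -2819/4096
RBRBRRBBBBBBRR: Left { -1 -3/4 -23/32 -45/64 -89/128 -177/256 -353/512 -705/1024 }, Right { -2819/4096 -1409/2048 -11/16 -5/8 -1/2 0 } so simplest -5639/8192

-5639/8192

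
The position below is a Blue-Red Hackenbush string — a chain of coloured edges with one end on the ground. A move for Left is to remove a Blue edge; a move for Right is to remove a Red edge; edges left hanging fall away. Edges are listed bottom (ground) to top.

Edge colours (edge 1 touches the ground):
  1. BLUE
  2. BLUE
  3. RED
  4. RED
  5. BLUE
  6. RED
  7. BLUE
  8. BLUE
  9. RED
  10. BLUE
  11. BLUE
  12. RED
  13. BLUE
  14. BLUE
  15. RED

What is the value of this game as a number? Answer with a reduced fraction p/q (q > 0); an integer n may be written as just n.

B: Left { 0 }, Right { (no moves) } gives simplest 1
BB: Left { 0; 1 }, Right { (no moves) } gives simplest 2
BBR: Left { 0; 1 }, Right { 2 } gives simplest 3/2
BBRR: Left { 0; 1 }, Right { 3/2; 2 } gives simplest 5/4
BBRRB: Left { 0; 1; 5/4 }, Right { 3/2; 2 } gives simplest 11/8
BBRRBR: Left { 0; 1; 5/4 }, Right { 11/8; 3/2; 2 } gives simplest 21/16
BBRRBRB: Left { 0; 1; 5/4; 21/16 }, Right { 11/8; 3/2; 2 } gives simplest 43/32
BBRRBRBB: Left { 0; 1; 5/4; 21/16; 43/32 }, Right { 11/8; 3/2; 2 } gives simplest 87/64
BBRRBRBBR: Left { 0; 1; 5/4; 21/16; 43/32 }, Right { 87/64; 11/8; 3/2; 2 } gives simplest 173/128
BBRRBRBBRB: Left { 0; 1; 5/4; 21/16; 43/32; 173/128 }, Right { 87/64; 11/8; 3/2; 2 } gives simplest 347/256
BBRRBRBBRBB: Left { 0; 1; 5/4; 21/16; 43/32; 173/128; 347/256 }, Right { 87/64; 11/8; 3/2; 2 } gives simplest 695/512
BBRRBRBBRBBR: Left { 0; 1; 5/4; 21/16; 43/32; 173/128; 347/256 }, Right { 695/512; 87/64; 11/8; 3/2; 2 } gives simplest 1389/1024
BBRRBRBBRBBRB: Left { 0; 1; 5/4; 21/16; 43/32; 173/128; 347/256; 1389/1024 }, Right { 695/512; 87/64; 11/8; 3/2; 2 } gives simplest 2779/2048
BBRRBRBBRBBRBB: Left { 0; 1; 5/4; 21/16; 43/32; 173/128; 347/256; 1389/1024; 2779/2048 }, Right { 695/512; 87/64; 11/8; 3/2; 2 } gives simplest 5559/4096
BBRRBRBBRBBRBBR: Left { 0; 1; 5/4; 21/16; 43/32; 173/128; 347/256; 1389/1024; 2779/2048 }, Right { 5559/4096; 695/512; 87/64; 11/8; 3/2; 2 } gives simplest 11117/8192

11117/8192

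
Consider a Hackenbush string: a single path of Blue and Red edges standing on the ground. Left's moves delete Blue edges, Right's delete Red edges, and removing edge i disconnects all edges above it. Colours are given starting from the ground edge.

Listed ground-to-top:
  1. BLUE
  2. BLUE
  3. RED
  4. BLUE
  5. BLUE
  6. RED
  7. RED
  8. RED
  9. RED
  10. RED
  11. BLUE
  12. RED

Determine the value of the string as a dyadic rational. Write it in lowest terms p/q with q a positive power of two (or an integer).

B: Left { 0 }, Right { (no moves) } → simplest 1
BB: Left { 0, 1 }, Right { (no moves) } → simplest 2
BBR: Left { 0, 1 }, Right { 2 } → simplest 3/2
BBRB: Left { 0, 1, 3/2 }, Right { 2 } → simplest 7/4
BBRBB: Left { 0, 1, 3/2, 7/4 }, Right { 2 } → simplest 15/8
BBRBBR: Left { 0, 1, 3/2, 7/4 }, Right { 15/8, 2 } → simplest 29/16
BBRBBRR: Left { 0, 1, 3/2, 7/4 }, Right { 29/16, 15/8, 2 } → simplest 57/32
BBRBBRRR: Left { 0, 1, 3/2, 7/4 }, Right { 57/32, 29/16, 15/8, 2 } → simplest 113/64
BBRBBRRRR: Left { 0, 1, 3/2, 7/4 }, Right { 113/64, 57/32, 29/16, 15/8, 2 } → simplest 225/128
BBRBBRRRRR: Left { 0, 1, 3/2, 7/4 }, Right { 225/128, 113/64, 57/32, 29/16, 15/8, 2 } → simplest 449/256
BBRBBRRRRRB: Left { 0, 1, 3/2, 7/4, 449/256 }, Right { 225/128, 113/64, 57/32, 29/16, 15/8, 2 } → simplest 899/512
BBRBBRRRRRBR: Left { 0, 1, 3/2, 7/4, 449/256 }, Right { 899/512, 225/128, 113/64, 57/32, 29/16, 15/8, 2 } → simplest 1797/1024

1797/1024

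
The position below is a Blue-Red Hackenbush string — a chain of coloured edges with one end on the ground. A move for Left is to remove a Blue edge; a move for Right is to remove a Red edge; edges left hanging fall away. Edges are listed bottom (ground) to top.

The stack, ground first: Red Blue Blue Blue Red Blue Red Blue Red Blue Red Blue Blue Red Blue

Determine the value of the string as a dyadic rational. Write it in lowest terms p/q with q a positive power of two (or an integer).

-2725/16384

step 1: add Red to get R; options L={ ∅ } R={ 0 } = -1
step 2: add Blue to get RB; options L={ -1 } R={ 0 } = -1/2
step 3: add Blue to get RBB; options L={ -1,-1/2 } R={ 0 } = -1/4
step 4: add Blue to get RBBB; options L={ -1,-1/2,-1/4 } R={ 0 } = -1/8
step 5: add Red to get RBBBR; options L={ -1,-1/2,-1/4 } R={ -1/8,0 } = -3/16
step 6: add Blue to get RBBBRB; options L={ -1,-1/2,-1/4,-3/16 } R={ -1/8,0 } = -5/32
step 7: add Red to get RBBBRBR; options L={ -1,-1/2,-1/4,-3/16 } R={ -5/32,-1/8,0 } = -11/64
step 8: add Blue to get RBBBRBRB; options L={ -1,-1/2,-1/4,-3/16,-11/64 } R={ -5/32,-1/8,0 } = -21/128
step 9: add Red to get RBBBRBRBR; options L={ -1,-1/2,-1/4,-3/16,-11/64 } R={ -21/128,-5/32,-1/8,0 } = -43/256
step 10: add Blue to get RBBBRBRBRB; options L={ -1,-1/2,-1/4,-3/16,-11/64,-43/256 } R={ -21/128,-5/32,-1/8,0 } = -85/512
step 11: add Red to get RBBBRBRBRBR; options L={ -1,-1/2,-1/4,-3/16,-11/64,-43/256 } R={ -85/512,-21/128,-5/32,-1/8,0 } = -171/1024
step 12: add Blue to get RBBBRBRBRBRB; options L={ -1,-1/2,-1/4,-3/16,-11/64,-43/256,-171/1024 } R={ -85/512,-21/128,-5/32,-1/8,0 } = -341/2048
step 13: add Blue to get RBBBRBRBRBRBB; options L={ -1,-1/2,-1/4,-3/16,-11/64,-43/256,-171/1024,-341/2048 } R={ -85/512,-21/128,-5/32,-1/8,0 } = -681/4096
step 14: add Red to get RBBBRBRBRBRBBR; options L={ -1,-1/2,-1/4,-3/16,-11/64,-43/256,-171/1024,-341/2048 } R={ -681/4096,-85/512,-21/128,-5/32,-1/8,0 } = -1363/8192
step 15: add Blue to get RBBBRBRBRBRBBRB; options L={ -1,-1/2,-1/4,-3/16,-11/64,-43/256,-171/1024,-341/2048,-1363/8192 } R={ -681/4096,-85/512,-21/128,-5/32,-1/8,0 } = -2725/16384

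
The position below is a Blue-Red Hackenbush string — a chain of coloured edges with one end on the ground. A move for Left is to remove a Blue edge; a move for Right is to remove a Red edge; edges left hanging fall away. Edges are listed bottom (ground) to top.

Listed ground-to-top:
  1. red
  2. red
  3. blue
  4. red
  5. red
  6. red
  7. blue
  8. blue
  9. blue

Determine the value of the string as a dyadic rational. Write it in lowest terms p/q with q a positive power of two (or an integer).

-241/128

1 of 9 · r · max L −∞ · min R 0 gives -1
2 of 9 · rr · max L −∞ · min R -1 gives -2
3 of 9 · rrb · max L -2 · min R -1 gives -3/2
4 of 9 · rrbr · max L -2 · min R -3/2 gives -7/4
5 of 9 · rrbrr · max L -2 · min R -7/4 gives -15/8
6 of 9 · rrbrrr · max L -2 · min R -15/8 gives -31/16
7 of 9 · rrbrrrb · max L -31/16 · min R -15/8 gives -61/32
8 of 9 · rrbrrrbb · max L -61/32 · min R -15/8 gives -121/64
9 of 9 · rrbrrrbbb · max L -121/64 · min R -15/8 gives -241/128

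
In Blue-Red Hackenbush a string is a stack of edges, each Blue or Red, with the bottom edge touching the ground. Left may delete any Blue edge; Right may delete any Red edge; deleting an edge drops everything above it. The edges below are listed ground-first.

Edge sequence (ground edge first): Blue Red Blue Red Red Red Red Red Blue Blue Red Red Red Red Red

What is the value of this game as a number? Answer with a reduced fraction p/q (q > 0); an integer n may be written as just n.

B: Left { 0 }, Right { ∅ } => simplest 1
BR: Left { 0 }, Right { 1 } => simplest 1/2
BRB: Left { 0,1/2 }, Right { 1 } => simplest 3/4
BRBR: Left { 0,1/2 }, Right { 3/4,1 } => simplest 5/8
BRBRR: Left { 0,1/2 }, Right { 5/8,3/4,1 } => simplest 9/16
BRBRRR: Left { 0,1/2 }, Right { 9/16,5/8,3/4,1 } => simplest 17/32
BRBRRRR: Left { 0,1/2 }, Right { 17/32,9/16,5/8,3/4,1 } => simplest 33/64
BRBRRRRR: Left { 0,1/2 }, Right { 33/64,17/32,9/16,5/8,3/4,1 } => simplest 65/128
BRBRRRRRB: Left { 0,1/2,65/128 }, Right { 33/64,17/32,9/16,5/8,3/4,1 } => simplest 131/256
BRBRRRRRBB: Left { 0,1/2,65/128,131/256 }, Right { 33/64,17/32,9/16,5/8,3/4,1 } => simplest 263/512
BRBRRRRRBBR: Left { 0,1/2,65/128,131/256 }, Right { 263/512,33/64,17/32,9/16,5/8,3/4,1 } => simplest 525/1024
BRBRRRRRBBRR: Left { 0,1/2,65/128,131/256 }, Right { 525/1024,263/512,33/64,17/32,9/16,5/8,3/4,1 } => simplest 1049/2048
BRBRRRRRBBRRR: Left { 0,1/2,65/128,131/256 }, Right { 1049/2048,525/1024,263/512,33/64,17/32,9/16,5/8,3/4,1 } => simplest 2097/4096
BRBRRRRRBBRRRR: Left { 0,1/2,65/128,131/256 }, Right { 2097/4096,1049/2048,525/1024,263/512,33/64,17/32,9/16,5/8,3/4,1 } => simplest 4193/8192
BRBRRRRRBBRRRRR: Left { 0,1/2,65/128,131/256 }, Right { 4193/8192,2097/4096,1049/2048,525/1024,263/512,33/64,17/32,9/16,5/8,3/4,1 } => simplest 8385/16384

8385/16384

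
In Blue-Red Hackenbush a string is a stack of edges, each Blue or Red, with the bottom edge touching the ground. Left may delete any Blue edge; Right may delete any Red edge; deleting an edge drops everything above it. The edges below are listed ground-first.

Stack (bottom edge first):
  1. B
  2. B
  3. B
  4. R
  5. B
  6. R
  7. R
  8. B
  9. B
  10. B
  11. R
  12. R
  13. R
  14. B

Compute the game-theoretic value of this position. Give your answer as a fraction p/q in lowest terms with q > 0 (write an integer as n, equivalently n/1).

Recurse on prefixes of the 14-edge string B B B R B R R B B B R R R B:
B: Left { 0 }, Right { ∅ } — simplest 1
BB: Left { 0; 1 }, Right { ∅ } — simplest 2
BBB: Left { 0; 1; 2 }, Right { ∅ } — simplest 3
BBBR: Left { 0; 1; 2 }, Right { 3 } — simplest 5/2
BBBRB: Left { 0; 1; 2; 5/2 }, Right { 3 } — simplest 11/4
BBBRBR: Left { 0; 1; 2; 5/2 }, Right { 11/4; 3 } — simplest 21/8
BBBRBRR: Left { 0; 1; 2; 5/2 }, Right { 21/8; 11/4; 3 } — simplest 41/16
BBBRBRRB: Left { 0; 1; 2; 5/2; 41/16 }, Right { 21/8; 11/4; 3 } — simplest 83/32
BBBRBRRBB: Left { 0; 1; 2; 5/2; 41/16; 83/32 }, Right { 21/8; 11/4; 3 } — simplest 167/64
BBBRBRRBBB: Left { 0; 1; 2; 5/2; 41/16; 83/32; 167/64 }, Right { 21/8; 11/4; 3 } — simplest 335/128
BBBRBRRBBBR: Left { 0; 1; 2; 5/2; 41/16; 83/32; 167/64 }, Right { 335/128; 21/8; 11/4; 3 } — simplest 669/256
BBBRBRRBBBRR: Left { 0; 1; 2; 5/2; 41/16; 83/32; 167/64 }, Right { 669/256; 335/128; 21/8; 11/4; 3 } — simplest 1337/512
BBBRBRRBBBRRR: Left { 0; 1; 2; 5/2; 41/16; 83/32; 167/64 }, Right { 1337/512; 669/256; 335/128; 21/8; 11/4; 3 } — simplest 2673/1024
BBBRBRRBBBRRRB: Left { 0; 1; 2; 5/2; 41/16; 83/32; 167/64; 2673/1024 }, Right { 1337/512; 669/256; 335/128; 21/8; 11/4; 3 } — simplest 5347/2048

5347/2048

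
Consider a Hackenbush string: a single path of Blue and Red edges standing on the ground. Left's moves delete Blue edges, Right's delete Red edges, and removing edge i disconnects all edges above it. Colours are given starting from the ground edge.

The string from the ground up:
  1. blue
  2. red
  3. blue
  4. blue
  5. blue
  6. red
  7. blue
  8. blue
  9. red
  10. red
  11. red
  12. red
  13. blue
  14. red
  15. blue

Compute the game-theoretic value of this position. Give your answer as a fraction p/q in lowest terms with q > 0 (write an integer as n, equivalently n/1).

15115/16384

Build val(s[:k]) for k = 1..15, string s = blue red blue blue blue red blue blue red red red red blue red blue.
edge 1 of 15 (blue): { 0 | ∅ } — 1
edge 2 of 15 (red): { 0 | 1 } — 1/2
edge 3 of 15 (blue): { 0,1/2 | 1 } — 3/4
edge 4 of 15 (blue): { 0,1/2,3/4 | 1 } — 7/8
edge 5 of 15 (blue): { 0,1/2,3/4,7/8 | 1 } — 15/16
edge 6 of 15 (red): { 0,1/2,3/4,7/8 | 15/16,1 } — 29/32
edge 7 of 15 (blue): { 0,1/2,3/4,7/8,29/32 | 15/16,1 } — 59/64
edge 8 of 15 (blue): { 0,1/2,3/4,7/8,29/32,59/64 | 15/16,1 } — 119/128
edge 9 of 15 (red): { 0,1/2,3/4,7/8,29/32,59/64 | 119/128,15/16,1 } — 237/256
edge 10 of 15 (red): { 0,1/2,3/4,7/8,29/32,59/64 | 237/256,119/128,15/16,1 } — 473/512
edge 11 of 15 (red): { 0,1/2,3/4,7/8,29/32,59/64 | 473/512,237/256,119/128,15/16,1 } — 945/1024
edge 12 of 15 (red): { 0,1/2,3/4,7/8,29/32,59/64 | 945/1024,473/512,237/256,119/128,15/16,1 } — 1889/2048
edge 13 of 15 (blue): { 0,1/2,3/4,7/8,29/32,59/64,1889/2048 | 945/1024,473/512,237/256,119/128,15/16,1 } — 3779/4096
edge 14 of 15 (red): { 0,1/2,3/4,7/8,29/32,59/64,1889/2048 | 3779/4096,945/1024,473/512,237/256,119/128,15/16,1 } — 7557/8192
edge 15 of 15 (blue): { 0,1/2,3/4,7/8,29/32,59/64,1889/2048,7557/8192 | 3779/4096,945/1024,473/512,237/256,119/128,15/16,1 } — 15115/16384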